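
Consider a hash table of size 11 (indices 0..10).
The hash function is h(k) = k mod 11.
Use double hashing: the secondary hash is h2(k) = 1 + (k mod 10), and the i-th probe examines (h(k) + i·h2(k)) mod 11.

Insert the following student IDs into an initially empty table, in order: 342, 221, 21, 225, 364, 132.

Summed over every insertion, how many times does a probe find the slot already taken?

2

342: h=1 => slot 1
221: h=1, h2=2, probe 1,3 => slot 3
21: h=10 => slot 10
225: h=5 => slot 5
364: h=1, h2=5, probe 1,6 => slot 6
132: h=0 => slot 0
Table: [132, 342, ∅, 221, ∅, 225, 364, ∅, ∅, ∅, 21]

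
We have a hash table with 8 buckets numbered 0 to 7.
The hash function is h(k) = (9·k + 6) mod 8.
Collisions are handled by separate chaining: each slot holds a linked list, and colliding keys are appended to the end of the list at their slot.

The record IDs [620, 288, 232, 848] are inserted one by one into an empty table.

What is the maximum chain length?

3

Insert 620: h=2, bucket 2 empty -> new chain.
Insert 288: h=6, bucket 6 empty -> new chain.
Insert 232: h=6, bucket 6 nonempty -> append to chain.
Insert 848: h=6, bucket 6 nonempty -> append to chain.
Final buckets:
0: .
1: .
2: 620
3: .
4: .
5: .
6: 288 -> 232 -> 848
7: .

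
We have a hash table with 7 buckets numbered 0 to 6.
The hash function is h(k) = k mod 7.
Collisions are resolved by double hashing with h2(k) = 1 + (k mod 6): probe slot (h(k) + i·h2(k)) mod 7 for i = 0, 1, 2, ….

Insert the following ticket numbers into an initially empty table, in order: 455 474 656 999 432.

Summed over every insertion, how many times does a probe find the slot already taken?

455: h=0 → slot 0
474: h=5 → slot 5
656: h=5, h2=3, probe 5,1 → slot 1
999: h=5, h2=4, probe 5,2 → slot 2
432: h=5, h2=1, probe 5,6 → slot 6
Table: [455, 656, 999, ., ., 474, 432]

3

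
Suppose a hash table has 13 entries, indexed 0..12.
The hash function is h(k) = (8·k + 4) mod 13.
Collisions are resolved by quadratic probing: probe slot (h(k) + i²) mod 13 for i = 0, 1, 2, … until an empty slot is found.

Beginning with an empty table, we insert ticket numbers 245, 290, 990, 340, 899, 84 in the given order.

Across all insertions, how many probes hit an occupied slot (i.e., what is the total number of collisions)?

3

245 hashes to 1; slot 1 is free -> place at 1.
290 hashes to 10; slot 10 is free -> place at 10.
990 hashes to 7; slot 7 is free -> place at 7.
340 hashes to 7; 7 taken -> place at 8.
899 hashes to 7; 7,8 taken -> place at 11.
84 hashes to 0; slot 0 is free -> place at 0.
Table: [84, 245, —, —, —, —, —, 990, 340, —, 290, 899, —]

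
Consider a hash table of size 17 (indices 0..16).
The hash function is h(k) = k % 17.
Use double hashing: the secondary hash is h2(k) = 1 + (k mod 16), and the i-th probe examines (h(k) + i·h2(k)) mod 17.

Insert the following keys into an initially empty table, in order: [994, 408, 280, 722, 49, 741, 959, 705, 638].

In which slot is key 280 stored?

994 hashes to 8; slot 8 is free -> place at 8.
408 hashes to 0; slot 0 is free -> place at 0.
280 hashes to 8, h2=9; 8,0 taken -> place at 9.
722 hashes to 8, h2=3; 8 taken -> place at 11.
49 hashes to 15; slot 15 is free -> place at 15.
741 hashes to 10; slot 10 is free -> place at 10.
959 hashes to 7; slot 7 is free -> place at 7.
705 hashes to 8, h2=2; 8,10 taken -> place at 12.
638 hashes to 9, h2=15; 9,7 taken -> place at 5.
Table: [408, ∅, ∅, ∅, ∅, 638, ∅, 959, 994, 280, 741, 722, 705, ∅, ∅, 49, ∅]

9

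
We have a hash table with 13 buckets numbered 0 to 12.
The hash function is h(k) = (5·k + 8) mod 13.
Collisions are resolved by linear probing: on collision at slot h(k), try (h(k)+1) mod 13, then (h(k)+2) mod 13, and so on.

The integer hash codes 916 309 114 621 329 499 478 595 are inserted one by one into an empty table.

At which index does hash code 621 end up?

8

916 hashes to 12; slot 12 is free => place at 12.
309 hashes to 6; slot 6 is free => place at 6.
114 hashes to 6; 6 taken => place at 7.
621 hashes to 6; 6,7 taken => place at 8.
329 hashes to 2; slot 2 is free => place at 2.
499 hashes to 7; 7,8 taken => place at 9.
478 hashes to 6; 6,7,8,9 taken => place at 10.
595 hashes to 6; 6,7,8,9,10 taken => place at 11.
Table: [∅, ∅, 329, ∅, ∅, ∅, 309, 114, 621, 499, 478, 595, 916]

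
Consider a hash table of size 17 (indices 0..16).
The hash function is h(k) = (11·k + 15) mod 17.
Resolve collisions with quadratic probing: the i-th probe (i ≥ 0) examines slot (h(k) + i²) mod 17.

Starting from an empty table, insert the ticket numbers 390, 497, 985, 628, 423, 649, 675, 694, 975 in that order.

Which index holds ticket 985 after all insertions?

390 hashes to 4; slot 4 is free → place at 4.
497 hashes to 8; slot 8 is free → place at 8.
985 hashes to 4; 4 taken → place at 5.
628 hashes to 4; 4,5,8 taken → place at 13.
423 hashes to 10; slot 10 is free → place at 10.
649 hashes to 14; slot 14 is free → place at 14.
675 hashes to 11; slot 11 is free → place at 11.
694 hashes to 16; slot 16 is free → place at 16.
975 hashes to 13; 13,14 taken → place at 0.
Table: [975, ∅, ∅, ∅, 390, 985, ∅, ∅, 497, ∅, 423, 675, ∅, 628, 649, ∅, 694]

5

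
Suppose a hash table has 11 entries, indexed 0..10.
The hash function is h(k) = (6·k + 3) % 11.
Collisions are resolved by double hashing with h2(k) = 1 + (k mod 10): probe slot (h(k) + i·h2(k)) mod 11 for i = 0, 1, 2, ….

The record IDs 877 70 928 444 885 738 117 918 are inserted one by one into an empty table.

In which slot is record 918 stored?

877: h=7 => slot 7
70: h=5 => slot 5
928: h=5, h2=9, probe 5,3 => slot 3
444: h=5, h2=5, probe 5,10 => slot 10
885: h=0 => slot 0
738: h=9 => slot 9
117: h=1 => slot 1
918: h=0, h2=9, probe 0,9,7,5,3,1,10,8 => slot 8
Table: [885, 117, _, 928, _, 70, _, 877, 918, 738, 444]

8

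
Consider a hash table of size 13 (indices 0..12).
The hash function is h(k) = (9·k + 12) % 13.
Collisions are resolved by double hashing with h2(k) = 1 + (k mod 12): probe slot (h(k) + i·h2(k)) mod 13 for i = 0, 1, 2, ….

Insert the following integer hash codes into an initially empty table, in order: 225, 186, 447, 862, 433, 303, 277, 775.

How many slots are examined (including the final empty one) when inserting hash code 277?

225: h=9 => slot 9
186: h=9, h2=7, probe 9,3 => slot 3
447: h=5 => slot 5
862: h=9, h2=11, probe 9,7 => slot 7
433: h=9, h2=2, probe 9,11 => slot 11
303: h=9, h2=4, probe 9,0 => slot 0
277: h=9, h2=2, probe 9,11,0,2 => slot 2
775: h=6 => slot 6
Table: [303, -, 277, 186, -, 447, 775, 862, -, 225, -, 433, -]

4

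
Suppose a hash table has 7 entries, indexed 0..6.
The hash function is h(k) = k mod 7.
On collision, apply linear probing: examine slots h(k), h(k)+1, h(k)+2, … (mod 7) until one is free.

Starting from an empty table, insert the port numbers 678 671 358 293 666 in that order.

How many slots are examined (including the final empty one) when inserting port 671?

Insert 678: h=6, slot 6 empty → index 6.
Insert 671: h=6, slot 6 occupied → index 0.
Insert 358: h=1, slot 1 empty → index 1.
Insert 293: h=6, slots 6,0,1 occupied → index 2.
Insert 666: h=1, slots 1,2 occupied → index 3.
Table: [671, 358, 293, 666, -, -, 678]

2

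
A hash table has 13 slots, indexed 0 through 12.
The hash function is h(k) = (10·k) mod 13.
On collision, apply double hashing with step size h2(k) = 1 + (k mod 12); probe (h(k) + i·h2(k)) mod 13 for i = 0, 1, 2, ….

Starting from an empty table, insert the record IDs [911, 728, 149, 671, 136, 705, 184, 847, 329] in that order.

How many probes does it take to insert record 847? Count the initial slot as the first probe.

7

Insert 911: h=10, slot 10 empty -> index 10.
Insert 728: h=0, slot 0 empty -> index 0.
Insert 149: h=8, slot 8 empty -> index 8.
Insert 671: h=2, slot 2 empty -> index 2.
Insert 136: h=8, h2=5, slots 8,0 occupied -> index 5.
Insert 705: h=4, slot 4 empty -> index 4.
Insert 184: h=7, slot 7 empty -> index 7.
Insert 847: h=7, h2=8, slots 7,2,10,5,0,8 occupied -> index 3.
Insert 329: h=1, slot 1 empty -> index 1.
Table: [728, 329, 671, 847, 705, 136, -, 184, 149, -, 911, -, -]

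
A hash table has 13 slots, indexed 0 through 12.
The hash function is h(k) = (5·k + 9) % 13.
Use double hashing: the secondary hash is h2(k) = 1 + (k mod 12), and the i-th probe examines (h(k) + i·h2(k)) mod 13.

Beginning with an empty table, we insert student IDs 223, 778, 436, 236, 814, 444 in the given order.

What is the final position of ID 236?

223: h=6 → slot 6
778: h=12 → slot 12
436: h=5 → slot 5
236: h=6, h2=9, probe 6,2 → slot 2
814: h=10 → slot 10
444: h=6, h2=1, probe 6,7 → slot 7
Table: [-, -, 236, -, -, 436, 223, 444, -, -, 814, -, 778]

2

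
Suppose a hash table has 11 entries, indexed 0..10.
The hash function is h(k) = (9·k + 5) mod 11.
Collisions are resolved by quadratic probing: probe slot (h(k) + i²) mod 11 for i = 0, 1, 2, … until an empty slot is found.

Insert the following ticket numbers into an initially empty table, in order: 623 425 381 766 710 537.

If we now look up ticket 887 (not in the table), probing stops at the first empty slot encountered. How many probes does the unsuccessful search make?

5

623 hashes to 2; slot 2 is free → place at 2.
425 hashes to 2; 2 taken → place at 3.
381 hashes to 2; 2,3 taken → place at 6.
766 hashes to 2; 2,3,6 taken → place at 0.
710 hashes to 4; slot 4 is free → place at 4.
537 hashes to 9; slot 9 is free → place at 9.
Table: [766, ., 623, 425, 710, ., 381, ., ., 537, .]
Lookup 887: h=2, probe 2,3,6,0,7 → slot 7 empty, not found.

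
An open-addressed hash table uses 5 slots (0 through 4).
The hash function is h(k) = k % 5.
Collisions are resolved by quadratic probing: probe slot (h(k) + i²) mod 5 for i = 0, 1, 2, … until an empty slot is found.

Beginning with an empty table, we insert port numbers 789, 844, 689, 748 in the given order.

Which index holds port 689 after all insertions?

789: h=4 => slot 4
844: h=4, probe 4,0 => slot 0
689: h=4, probe 4,0,3 => slot 3
748: h=3, probe 3,4,2 => slot 2
Table: [844, —, 748, 689, 789]

3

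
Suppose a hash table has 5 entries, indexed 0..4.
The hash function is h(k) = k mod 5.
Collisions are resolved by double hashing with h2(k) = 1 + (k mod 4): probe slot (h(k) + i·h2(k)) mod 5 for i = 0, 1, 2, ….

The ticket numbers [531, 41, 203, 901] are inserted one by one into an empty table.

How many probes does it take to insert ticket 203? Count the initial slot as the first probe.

531 hashes to 1; slot 1 is free => place at 1.
41 hashes to 1, h2=2; 1 taken => place at 3.
203 hashes to 3, h2=4; 3 taken => place at 2.
901 hashes to 1, h2=2; 1,3 taken => place at 0.
Table: [901, 531, 203, 41, -]

2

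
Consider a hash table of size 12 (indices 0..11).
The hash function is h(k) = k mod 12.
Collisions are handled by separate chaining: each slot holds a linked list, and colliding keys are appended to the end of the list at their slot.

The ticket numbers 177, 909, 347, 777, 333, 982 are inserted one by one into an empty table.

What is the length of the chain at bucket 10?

Insert 177: h=9, bucket 9 empty -> new chain.
Insert 909: h=9, bucket 9 nonempty -> append to chain.
Insert 347: h=11, bucket 11 empty -> new chain.
Insert 777: h=9, bucket 9 nonempty -> append to chain.
Insert 333: h=9, bucket 9 nonempty -> append to chain.
Insert 982: h=10, bucket 10 empty -> new chain.
Final buckets:
0: .
1: .
2: .
3: .
4: .
5: .
6: .
7: .
8: .
9: 177 -> 909 -> 777 -> 333
10: 982
11: 347

1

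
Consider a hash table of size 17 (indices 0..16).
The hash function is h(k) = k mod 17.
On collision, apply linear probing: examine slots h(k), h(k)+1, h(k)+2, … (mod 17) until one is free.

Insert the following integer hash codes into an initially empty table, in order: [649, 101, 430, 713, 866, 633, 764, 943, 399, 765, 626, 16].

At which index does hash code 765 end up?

6

649 hashes to 3; slot 3 is free -> place at 3.
101 hashes to 16; slot 16 is free -> place at 16.
430 hashes to 5; slot 5 is free -> place at 5.
713 hashes to 16; 16 taken -> place at 0.
866 hashes to 16; 16,0 taken -> place at 1.
633 hashes to 4; slot 4 is free -> place at 4.
764 hashes to 16; 16,0,1 taken -> place at 2.
943 hashes to 8; slot 8 is free -> place at 8.
399 hashes to 8; 8 taken -> place at 9.
765 hashes to 0; 0,1,2,3,4,5 taken -> place at 6.
626 hashes to 14; slot 14 is free -> place at 14.
16 hashes to 16; 16,0,1,2,3,4,5,6 taken -> place at 7.
Table: [713, 866, 764, 649, 633, 430, 765, 16, 943, 399, _, _, _, _, 626, _, 101]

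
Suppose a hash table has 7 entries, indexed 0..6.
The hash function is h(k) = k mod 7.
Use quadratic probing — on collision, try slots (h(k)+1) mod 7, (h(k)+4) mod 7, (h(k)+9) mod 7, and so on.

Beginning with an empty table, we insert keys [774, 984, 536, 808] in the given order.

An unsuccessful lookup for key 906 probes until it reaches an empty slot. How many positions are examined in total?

3

Insert 774: h=4, slot 4 empty → index 4.
Insert 984: h=4, slot 4 occupied → index 5.
Insert 536: h=4, slots 4,5 occupied → index 1.
Insert 808: h=3, slot 3 empty → index 3.
Table: [∅, 536, ∅, 808, 774, 984, ∅]
Lookup 906: h=3, probe 3,4,0 → slot 0 empty, not found.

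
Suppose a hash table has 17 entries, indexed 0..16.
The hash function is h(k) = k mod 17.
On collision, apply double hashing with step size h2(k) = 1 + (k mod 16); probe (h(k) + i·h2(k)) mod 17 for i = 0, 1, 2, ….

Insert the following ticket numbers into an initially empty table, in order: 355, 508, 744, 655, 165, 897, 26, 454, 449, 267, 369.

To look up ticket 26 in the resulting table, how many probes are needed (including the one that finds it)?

Insert 355: h=15, slot 15 empty → index 15.
Insert 508: h=15, h2=13, slot 15 occupied → index 11.
Insert 744: h=13, slot 13 empty → index 13.
Insert 655: h=9, slot 9 empty → index 9.
Insert 165: h=12, slot 12 empty → index 12.
Insert 897: h=13, h2=2, slots 13,15 occupied → index 0.
Insert 26: h=9, h2=11, slot 9 occupied → index 3.
Insert 454: h=12, h2=7, slot 12 occupied → index 2.
Insert 449: h=7, slot 7 empty → index 7.
Insert 267: h=12, h2=12, slots 12,7,2 occupied → index 14.
Insert 369: h=12, h2=2, slots 12,14 occupied → index 16.
Table: [897, -, 454, 26, -, -, -, 449, -, 655, -, 508, 165, 744, 267, 355, 369]
Lookup 26: h=9, h2=11, probe 9,3 → found at 3.

2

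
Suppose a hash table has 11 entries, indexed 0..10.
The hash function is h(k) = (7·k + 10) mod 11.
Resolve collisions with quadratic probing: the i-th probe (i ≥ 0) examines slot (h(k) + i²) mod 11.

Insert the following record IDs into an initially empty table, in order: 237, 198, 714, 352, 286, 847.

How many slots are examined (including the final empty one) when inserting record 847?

6

237: h=8 => slot 8
198: h=10 => slot 10
714: h=3 => slot 3
352: h=10, probe 10,0 => slot 0
286: h=10, probe 10,0,3,8,4 => slot 4
847: h=10, probe 10,0,3,8,4,2 => slot 2
Table: [352, ., 847, 714, 286, ., ., ., 237, ., 198]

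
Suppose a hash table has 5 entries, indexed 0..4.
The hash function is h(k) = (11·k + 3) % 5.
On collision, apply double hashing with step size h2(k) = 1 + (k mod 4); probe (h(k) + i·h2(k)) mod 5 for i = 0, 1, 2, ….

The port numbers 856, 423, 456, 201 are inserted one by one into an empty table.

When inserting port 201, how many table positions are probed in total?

3

Insert 856: h=4, slot 4 empty => index 4.
Insert 423: h=1, slot 1 empty => index 1.
Insert 456: h=4, h2=1, slot 4 occupied => index 0.
Insert 201: h=4, h2=2, slots 4,1 occupied => index 3.
Table: [456, 423, —, 201, 856]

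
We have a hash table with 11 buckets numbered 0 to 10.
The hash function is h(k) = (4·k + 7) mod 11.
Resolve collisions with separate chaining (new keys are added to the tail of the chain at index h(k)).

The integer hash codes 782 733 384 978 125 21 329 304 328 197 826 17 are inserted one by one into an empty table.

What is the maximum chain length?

5

Insert 782: h=0, bucket 0 empty → new chain.
Insert 733: h=2, bucket 2 empty → new chain.
Insert 384: h=3, bucket 3 empty → new chain.
Insert 978: h=3, bucket 3 nonempty → append to chain.
Insert 125: h=1, bucket 1 empty → new chain.
Insert 21: h=3, bucket 3 nonempty → append to chain.
Insert 329: h=3, bucket 3 nonempty → append to chain.
Insert 304: h=2, bucket 2 nonempty → append to chain.
Insert 328: h=10, bucket 10 empty → new chain.
Insert 197: h=3, bucket 3 nonempty → append to chain.
Insert 826: h=0, bucket 0 nonempty → append to chain.
Insert 17: h=9, bucket 9 empty → new chain.
Final buckets:
0: 782 -> 826
1: 125
2: 733 -> 304
3: 384 -> 978 -> 21 -> 329 -> 197
4: .
5: .
6: .
7: .
8: .
9: 17
10: 328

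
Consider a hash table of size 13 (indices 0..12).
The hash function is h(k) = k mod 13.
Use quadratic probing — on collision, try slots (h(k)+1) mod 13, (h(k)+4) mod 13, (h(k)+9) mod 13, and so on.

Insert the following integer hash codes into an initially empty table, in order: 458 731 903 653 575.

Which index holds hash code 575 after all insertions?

12

458 hashes to 3; slot 3 is free => place at 3.
731 hashes to 3; 3 taken => place at 4.
903 hashes to 6; slot 6 is free => place at 6.
653 hashes to 3; 3,4 taken => place at 7.
575 hashes to 3; 3,4,7 taken => place at 12.
Table: [-, -, -, 458, 731, -, 903, 653, -, -, -, -, 575]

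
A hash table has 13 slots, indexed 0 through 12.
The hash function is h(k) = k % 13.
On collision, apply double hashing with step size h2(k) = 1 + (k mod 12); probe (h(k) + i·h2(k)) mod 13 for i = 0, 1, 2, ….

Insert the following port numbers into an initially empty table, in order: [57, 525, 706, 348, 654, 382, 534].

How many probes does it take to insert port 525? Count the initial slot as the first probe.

57 hashes to 5; slot 5 is free → place at 5.
525 hashes to 5, h2=10; 5 taken → place at 2.
706 hashes to 4; slot 4 is free → place at 4.
348 hashes to 10; slot 10 is free → place at 10.
654 hashes to 4, h2=7; 4 taken → place at 11.
382 hashes to 5, h2=11; 5 taken → place at 3.
534 hashes to 1; slot 1 is free → place at 1.
Table: [_, 534, 525, 382, 706, 57, _, _, _, _, 348, 654, _]

2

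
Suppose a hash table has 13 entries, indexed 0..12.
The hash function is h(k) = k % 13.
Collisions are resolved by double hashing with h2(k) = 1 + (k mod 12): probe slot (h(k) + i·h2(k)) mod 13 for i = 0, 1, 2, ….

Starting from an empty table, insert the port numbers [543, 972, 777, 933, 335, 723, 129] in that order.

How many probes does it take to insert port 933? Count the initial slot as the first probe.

543: h=10 -> slot 10
972: h=10, h2=1, probe 10,11 -> slot 11
777: h=10, h2=10, probe 10,7 -> slot 7
933: h=10, h2=10, probe 10,7,4 -> slot 4
335: h=10, h2=12, probe 10,9 -> slot 9
723: h=8 -> slot 8
129: h=12 -> slot 12
Table: [—, —, —, —, 933, —, —, 777, 723, 335, 543, 972, 129]

3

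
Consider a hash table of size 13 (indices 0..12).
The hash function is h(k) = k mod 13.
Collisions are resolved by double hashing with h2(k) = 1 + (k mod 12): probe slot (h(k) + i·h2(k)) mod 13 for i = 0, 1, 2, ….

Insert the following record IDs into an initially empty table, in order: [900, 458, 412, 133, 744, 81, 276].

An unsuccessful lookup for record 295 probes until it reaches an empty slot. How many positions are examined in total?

3

Insert 900: h=3, slot 3 empty → index 3.
Insert 458: h=3, h2=3, slot 3 occupied → index 6.
Insert 412: h=9, slot 9 empty → index 9.
Insert 133: h=3, h2=2, slot 3 occupied → index 5.
Insert 744: h=3, h2=1, slot 3 occupied → index 4.
Insert 81: h=3, h2=10, slot 3 occupied → index 0.
Insert 276: h=3, h2=1, slots 3,4,5,6 occupied → index 7.
Table: [81, ∅, ∅, 900, 744, 133, 458, 276, ∅, 412, ∅, ∅, ∅]
Lookup 295: h=9, h2=8, probe 9,4,12 → slot 12 empty, not found.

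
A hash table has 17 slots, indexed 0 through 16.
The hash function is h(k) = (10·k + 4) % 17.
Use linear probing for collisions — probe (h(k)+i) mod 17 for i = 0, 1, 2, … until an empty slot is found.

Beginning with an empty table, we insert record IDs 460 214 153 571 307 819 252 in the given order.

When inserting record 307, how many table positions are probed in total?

2

Insert 460: h=14, slot 14 empty => index 14.
Insert 214: h=2, slot 2 empty => index 2.
Insert 153: h=4, slot 4 empty => index 4.
Insert 571: h=2, slot 2 occupied => index 3.
Insert 307: h=14, slot 14 occupied => index 15.
Insert 819: h=0, slot 0 empty => index 0.
Insert 252: h=8, slot 8 empty => index 8.
Table: [819, ., 214, 571, 153, ., ., ., 252, ., ., ., ., ., 460, 307, .]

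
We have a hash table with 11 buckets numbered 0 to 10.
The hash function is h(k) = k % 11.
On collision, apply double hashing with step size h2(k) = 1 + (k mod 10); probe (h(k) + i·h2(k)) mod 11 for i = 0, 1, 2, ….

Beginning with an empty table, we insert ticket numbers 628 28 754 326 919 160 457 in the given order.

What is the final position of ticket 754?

0

628 hashes to 1; slot 1 is free => place at 1.
28 hashes to 6; slot 6 is free => place at 6.
754 hashes to 6, h2=5; 6 taken => place at 0.
326 hashes to 7; slot 7 is free => place at 7.
919 hashes to 6, h2=10; 6 taken => place at 5.
160 hashes to 6, h2=1; 6,7 taken => place at 8.
457 hashes to 6, h2=8; 6 taken => place at 3.
Table: [754, 628, —, 457, —, 919, 28, 326, 160, —, —]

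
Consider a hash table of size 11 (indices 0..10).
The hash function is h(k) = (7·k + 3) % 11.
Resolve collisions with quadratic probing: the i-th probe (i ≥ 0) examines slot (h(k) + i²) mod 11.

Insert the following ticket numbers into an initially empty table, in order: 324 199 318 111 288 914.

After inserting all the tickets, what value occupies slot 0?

111

Insert 324: h=5, slot 5 empty -> index 5.
Insert 199: h=10, slot 10 empty -> index 10.
Insert 318: h=7, slot 7 empty -> index 7.
Insert 111: h=10, slot 10 occupied -> index 0.
Insert 288: h=6, slot 6 empty -> index 6.
Insert 914: h=10, slots 10,0 occupied -> index 3.
Table: [111, -, -, 914, -, 324, 288, 318, -, -, 199]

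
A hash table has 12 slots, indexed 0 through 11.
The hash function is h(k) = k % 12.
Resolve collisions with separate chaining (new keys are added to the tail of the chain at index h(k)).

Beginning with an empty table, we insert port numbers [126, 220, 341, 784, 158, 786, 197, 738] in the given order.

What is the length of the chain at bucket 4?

2

126 -> bucket 6
220 -> bucket 4
341 -> bucket 5
784 -> bucket 4 (collision)
158 -> bucket 2
786 -> bucket 6 (collision)
197 -> bucket 5 (collision)
738 -> bucket 6 (collision)
Final buckets:
0: .
1: .
2: 158
3: .
4: 220 -> 784
5: 341 -> 197
6: 126 -> 786 -> 738
7: .
8: .
9: .
10: .
11: .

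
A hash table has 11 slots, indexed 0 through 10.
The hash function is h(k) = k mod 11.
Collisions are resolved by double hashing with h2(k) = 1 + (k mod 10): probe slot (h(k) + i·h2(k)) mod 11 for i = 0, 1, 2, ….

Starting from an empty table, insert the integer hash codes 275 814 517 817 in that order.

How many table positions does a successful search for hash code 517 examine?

275: h=0 => slot 0
814: h=0, h2=5, probe 0,5 => slot 5
517: h=0, h2=8, probe 0,8 => slot 8
817: h=3 => slot 3
Table: [275, ∅, ∅, 817, ∅, 814, ∅, ∅, 517, ∅, ∅]
Lookup 517: h=0, h2=8, probe 0,8 → found at 8.

2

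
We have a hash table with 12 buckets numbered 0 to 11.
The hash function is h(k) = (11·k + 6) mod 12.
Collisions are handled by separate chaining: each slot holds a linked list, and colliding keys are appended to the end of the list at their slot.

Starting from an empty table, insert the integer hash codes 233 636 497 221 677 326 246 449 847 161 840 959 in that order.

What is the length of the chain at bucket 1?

Insert 233: h=1, bucket 1 empty → new chain.
Insert 636: h=6, bucket 6 empty → new chain.
Insert 497: h=1, bucket 1 nonempty → append to chain.
Insert 221: h=1, bucket 1 nonempty → append to chain.
Insert 677: h=1, bucket 1 nonempty → append to chain.
Insert 326: h=4, bucket 4 empty → new chain.
Insert 246: h=0, bucket 0 empty → new chain.
Insert 449: h=1, bucket 1 nonempty → append to chain.
Insert 847: h=11, bucket 11 empty → new chain.
Insert 161: h=1, bucket 1 nonempty → append to chain.
Insert 840: h=6, bucket 6 nonempty → append to chain.
Insert 959: h=7, bucket 7 empty → new chain.
Final buckets:
0: 246
1: 233 -> 497 -> 221 -> 677 -> 449 -> 161
2: —
3: —
4: 326
5: —
6: 636 -> 840
7: 959
8: —
9: —
10: —
11: 847

6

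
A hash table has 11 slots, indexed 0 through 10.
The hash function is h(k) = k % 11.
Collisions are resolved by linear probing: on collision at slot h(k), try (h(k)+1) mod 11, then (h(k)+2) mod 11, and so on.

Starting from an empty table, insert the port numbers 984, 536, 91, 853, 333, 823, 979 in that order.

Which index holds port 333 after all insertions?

984: h=5 -> slot 5
536: h=8 -> slot 8
91: h=3 -> slot 3
853: h=6 -> slot 6
333: h=3, probe 3,4 -> slot 4
823: h=9 -> slot 9
979: h=0 -> slot 0
Table: [979, ., ., 91, 333, 984, 853, ., 536, 823, .]

4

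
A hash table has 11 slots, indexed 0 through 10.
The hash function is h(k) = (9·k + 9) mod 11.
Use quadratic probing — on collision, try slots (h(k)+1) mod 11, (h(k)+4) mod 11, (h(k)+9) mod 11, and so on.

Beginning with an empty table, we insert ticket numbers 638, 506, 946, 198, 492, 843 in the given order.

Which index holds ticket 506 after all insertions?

638 hashes to 9; slot 9 is free => place at 9.
506 hashes to 9; 9 taken => place at 10.
946 hashes to 9; 9,10 taken => place at 2.
198 hashes to 9; 9,10,2 taken => place at 7.
492 hashes to 4; slot 4 is free => place at 4.
843 hashes to 6; slot 6 is free => place at 6.
Table: [∅, ∅, 946, ∅, 492, ∅, 843, 198, ∅, 638, 506]

10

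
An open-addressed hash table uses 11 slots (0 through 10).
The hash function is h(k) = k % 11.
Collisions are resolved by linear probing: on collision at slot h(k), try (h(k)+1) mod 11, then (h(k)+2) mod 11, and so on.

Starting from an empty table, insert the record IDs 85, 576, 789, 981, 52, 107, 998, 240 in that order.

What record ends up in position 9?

85 hashes to 8; slot 8 is free => place at 8.
576 hashes to 4; slot 4 is free => place at 4.
789 hashes to 8; 8 taken => place at 9.
981 hashes to 2; slot 2 is free => place at 2.
52 hashes to 8; 8,9 taken => place at 10.
107 hashes to 8; 8,9,10 taken => place at 0.
998 hashes to 8; 8,9,10,0 taken => place at 1.
240 hashes to 9; 9,10,0,1,2 taken => place at 3.
Table: [107, 998, 981, 240, 576, -, -, -, 85, 789, 52]

789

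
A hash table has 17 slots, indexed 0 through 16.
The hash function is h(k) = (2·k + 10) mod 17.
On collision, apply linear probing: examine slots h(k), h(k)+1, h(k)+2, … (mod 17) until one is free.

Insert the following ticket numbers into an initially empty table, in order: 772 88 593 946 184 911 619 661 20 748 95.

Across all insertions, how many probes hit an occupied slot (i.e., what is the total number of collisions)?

772: h=7 → slot 7
88: h=16 → slot 16
593: h=6 → slot 6
946: h=15 → slot 15
184: h=4 → slot 4
911: h=13 → slot 13
619: h=7, probe 7,8 → slot 8
661: h=6, probe 6,7,8,9 → slot 9
20: h=16, probe 16,0 → slot 0
748: h=10 → slot 10
95: h=13, probe 13,14 → slot 14
Table: [20, —, —, —, 184, —, 593, 772, 619, 661, 748, —, —, 911, 95, 946, 88]

6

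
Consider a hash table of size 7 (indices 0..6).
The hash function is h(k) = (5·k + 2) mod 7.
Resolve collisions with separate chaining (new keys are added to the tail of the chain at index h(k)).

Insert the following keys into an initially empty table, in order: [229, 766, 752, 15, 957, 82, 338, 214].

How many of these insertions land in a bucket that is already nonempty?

229 -> bucket 6
766 -> bucket 3
752 -> bucket 3 (collision)
15 -> bucket 0
957 -> bucket 6 (collision)
82 -> bucket 6 (collision)
338 -> bucket 5
214 -> bucket 1
Final buckets:
0: 15
1: 214
2: —
3: 766 -> 752
4: —
5: 338
6: 229 -> 957 -> 82

3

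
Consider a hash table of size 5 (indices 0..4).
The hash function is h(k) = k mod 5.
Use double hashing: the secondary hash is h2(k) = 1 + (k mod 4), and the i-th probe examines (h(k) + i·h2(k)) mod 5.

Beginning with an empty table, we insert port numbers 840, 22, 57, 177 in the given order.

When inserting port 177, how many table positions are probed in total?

3

Insert 840: h=0, slot 0 empty => index 0.
Insert 22: h=2, slot 2 empty => index 2.
Insert 57: h=2, h2=2, slot 2 occupied => index 4.
Insert 177: h=2, h2=2, slots 2,4 occupied => index 1.
Table: [840, 177, 22, ∅, 57]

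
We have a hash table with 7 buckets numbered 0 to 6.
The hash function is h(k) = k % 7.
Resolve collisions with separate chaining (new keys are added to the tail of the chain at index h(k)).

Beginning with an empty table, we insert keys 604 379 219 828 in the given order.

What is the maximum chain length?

604 -> bucket 2
379 -> bucket 1
219 -> bucket 2 (collision)
828 -> bucket 2 (collision)
Final buckets:
0: .
1: 379
2: 604 -> 219 -> 828
3: .
4: .
5: .
6: .

3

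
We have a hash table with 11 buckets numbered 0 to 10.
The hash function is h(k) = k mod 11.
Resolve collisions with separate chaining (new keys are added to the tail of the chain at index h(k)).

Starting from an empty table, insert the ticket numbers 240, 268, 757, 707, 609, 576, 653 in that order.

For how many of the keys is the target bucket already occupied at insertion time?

4

240 → bucket 9
268 → bucket 4
757 → bucket 9 (collision)
707 → bucket 3
609 → bucket 4 (collision)
576 → bucket 4 (collision)
653 → bucket 4 (collision)
Final buckets:
0: —
1: —
2: —
3: 707
4: 268 -> 609 -> 576 -> 653
5: —
6: —
7: —
8: —
9: 240 -> 757
10: —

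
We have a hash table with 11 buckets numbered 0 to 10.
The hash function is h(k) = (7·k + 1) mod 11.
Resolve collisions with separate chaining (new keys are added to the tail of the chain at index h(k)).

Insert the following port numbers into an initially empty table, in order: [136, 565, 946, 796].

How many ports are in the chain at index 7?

3

Insert 136: h=7, bucket 7 empty → new chain.
Insert 565: h=7, bucket 7 nonempty → append to chain.
Insert 946: h=1, bucket 1 empty → new chain.
Insert 796: h=7, bucket 7 nonempty → append to chain.
Final buckets:
0: ∅
1: 946
2: ∅
3: ∅
4: ∅
5: ∅
6: ∅
7: 136 -> 565 -> 796
8: ∅
9: ∅
10: ∅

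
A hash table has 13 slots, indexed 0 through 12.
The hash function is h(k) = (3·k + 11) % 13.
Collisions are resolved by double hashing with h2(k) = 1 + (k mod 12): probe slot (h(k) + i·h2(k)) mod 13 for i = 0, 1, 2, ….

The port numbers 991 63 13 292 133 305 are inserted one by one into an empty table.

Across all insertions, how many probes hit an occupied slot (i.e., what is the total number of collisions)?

3

991 hashes to 7; slot 7 is free → place at 7.
63 hashes to 5; slot 5 is free → place at 5.
13 hashes to 11; slot 11 is free → place at 11.
292 hashes to 3; slot 3 is free → place at 3.
133 hashes to 7, h2=2; 7 taken → place at 9.
305 hashes to 3, h2=6; 3,9 taken → place at 2.
Table: [_, _, 305, 292, _, 63, _, 991, _, 133, _, 13, _]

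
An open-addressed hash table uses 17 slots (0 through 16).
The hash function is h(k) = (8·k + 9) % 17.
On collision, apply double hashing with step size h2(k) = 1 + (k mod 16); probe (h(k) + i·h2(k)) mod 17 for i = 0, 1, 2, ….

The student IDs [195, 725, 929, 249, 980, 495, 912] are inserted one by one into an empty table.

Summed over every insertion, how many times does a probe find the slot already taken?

Insert 195: h=5, slot 5 empty → index 5.
Insert 725: h=12, slot 12 empty → index 12.
Insert 929: h=12, h2=2, slot 12 occupied → index 14.
Insert 249: h=12, h2=10, slots 12,5 occupied → index 15.
Insert 980: h=12, h2=5, slot 12 occupied → index 0.
Insert 495: h=8, slot 8 empty → index 8.
Insert 912: h=12, h2=1, slot 12 occupied → index 13.
Table: [980, _, _, _, _, 195, _, _, 495, _, _, _, 725, 912, 929, 249, _]

5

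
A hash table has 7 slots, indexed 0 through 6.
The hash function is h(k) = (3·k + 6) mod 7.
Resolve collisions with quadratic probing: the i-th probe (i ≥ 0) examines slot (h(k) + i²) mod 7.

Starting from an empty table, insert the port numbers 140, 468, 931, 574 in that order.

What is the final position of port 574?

1

140 hashes to 6; slot 6 is free => place at 6.
468 hashes to 3; slot 3 is free => place at 3.
931 hashes to 6; 6 taken => place at 0.
574 hashes to 6; 6,0,3 taken => place at 1.
Table: [931, 574, —, 468, —, —, 140]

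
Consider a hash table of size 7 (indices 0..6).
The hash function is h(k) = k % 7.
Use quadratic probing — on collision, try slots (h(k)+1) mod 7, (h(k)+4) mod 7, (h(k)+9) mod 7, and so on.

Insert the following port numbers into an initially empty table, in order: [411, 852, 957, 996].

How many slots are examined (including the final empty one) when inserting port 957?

3

411 hashes to 5; slot 5 is free -> place at 5.
852 hashes to 5; 5 taken -> place at 6.
957 hashes to 5; 5,6 taken -> place at 2.
996 hashes to 2; 2 taken -> place at 3.
Table: [_, _, 957, 996, _, 411, 852]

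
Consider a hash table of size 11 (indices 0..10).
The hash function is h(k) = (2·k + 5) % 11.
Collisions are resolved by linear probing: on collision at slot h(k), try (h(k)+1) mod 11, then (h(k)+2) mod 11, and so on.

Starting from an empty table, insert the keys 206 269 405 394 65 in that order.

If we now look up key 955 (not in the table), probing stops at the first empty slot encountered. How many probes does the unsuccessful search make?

Insert 206: h=10, slot 10 empty -> index 10.
Insert 269: h=4, slot 4 empty -> index 4.
Insert 405: h=1, slot 1 empty -> index 1.
Insert 394: h=1, slot 1 occupied -> index 2.
Insert 65: h=3, slot 3 empty -> index 3.
Table: [_, 405, 394, 65, 269, _, _, _, _, _, 206]
Lookup 955: h=1, probe 1,2,3,4,5 → slot 5 empty, not found.

5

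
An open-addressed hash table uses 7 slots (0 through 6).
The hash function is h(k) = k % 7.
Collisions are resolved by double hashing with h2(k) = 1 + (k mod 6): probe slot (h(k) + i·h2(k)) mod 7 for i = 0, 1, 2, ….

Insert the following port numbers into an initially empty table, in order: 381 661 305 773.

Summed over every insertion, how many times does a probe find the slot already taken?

381 hashes to 3; slot 3 is free → place at 3.
661 hashes to 3, h2=2; 3 taken → place at 5.
305 hashes to 4; slot 4 is free → place at 4.
773 hashes to 3, h2=6; 3 taken → place at 2.
Table: [—, —, 773, 381, 305, 661, —]

2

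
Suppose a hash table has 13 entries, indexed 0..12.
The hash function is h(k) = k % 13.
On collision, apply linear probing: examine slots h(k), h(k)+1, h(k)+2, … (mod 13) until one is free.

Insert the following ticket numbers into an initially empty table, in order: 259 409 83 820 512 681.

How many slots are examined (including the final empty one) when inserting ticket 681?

Insert 259: h=12, slot 12 empty → index 12.
Insert 409: h=6, slot 6 empty → index 6.
Insert 83: h=5, slot 5 empty → index 5.
Insert 820: h=1, slot 1 empty → index 1.
Insert 512: h=5, slots 5,6 occupied → index 7.
Insert 681: h=5, slots 5,6,7 occupied → index 8.
Table: [∅, 820, ∅, ∅, ∅, 83, 409, 512, 681, ∅, ∅, ∅, 259]

4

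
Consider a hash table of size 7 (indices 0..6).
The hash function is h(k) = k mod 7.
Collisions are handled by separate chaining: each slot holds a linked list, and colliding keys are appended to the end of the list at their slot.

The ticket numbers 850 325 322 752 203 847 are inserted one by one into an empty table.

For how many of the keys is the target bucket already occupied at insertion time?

4

Insert 850: h=3, bucket 3 empty -> new chain.
Insert 325: h=3, bucket 3 nonempty -> append to chain.
Insert 322: h=0, bucket 0 empty -> new chain.
Insert 752: h=3, bucket 3 nonempty -> append to chain.
Insert 203: h=0, bucket 0 nonempty -> append to chain.
Insert 847: h=0, bucket 0 nonempty -> append to chain.
Final buckets:
0: 322 -> 203 -> 847
1: —
2: —
3: 850 -> 325 -> 752
4: —
5: —
6: —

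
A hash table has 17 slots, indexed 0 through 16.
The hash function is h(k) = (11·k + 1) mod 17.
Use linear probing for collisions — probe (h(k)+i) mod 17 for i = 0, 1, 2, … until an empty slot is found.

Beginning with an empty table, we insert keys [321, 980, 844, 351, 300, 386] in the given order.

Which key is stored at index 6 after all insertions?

300

Insert 321: h=13, slot 13 empty -> index 13.
Insert 980: h=3, slot 3 empty -> index 3.
Insert 844: h=3, slot 3 occupied -> index 4.
Insert 351: h=3, slots 3,4 occupied -> index 5.
Insert 300: h=3, slots 3,4,5 occupied -> index 6.
Insert 386: h=14, slot 14 empty -> index 14.
Table: [-, -, -, 980, 844, 351, 300, -, -, -, -, -, -, 321, 386, -, -]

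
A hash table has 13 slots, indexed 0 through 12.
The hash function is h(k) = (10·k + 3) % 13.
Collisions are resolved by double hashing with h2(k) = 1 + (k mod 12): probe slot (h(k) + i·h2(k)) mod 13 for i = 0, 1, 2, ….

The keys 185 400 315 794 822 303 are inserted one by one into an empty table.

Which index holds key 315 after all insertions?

Insert 185: h=7, slot 7 empty => index 7.
Insert 400: h=12, slot 12 empty => index 12.
Insert 315: h=7, h2=4, slot 7 occupied => index 11.
Insert 794: h=0, slot 0 empty => index 0.
Insert 822: h=7, h2=7, slot 7 occupied => index 1.
Insert 303: h=4, slot 4 empty => index 4.
Table: [794, 822, ∅, ∅, 303, ∅, ∅, 185, ∅, ∅, ∅, 315, 400]

11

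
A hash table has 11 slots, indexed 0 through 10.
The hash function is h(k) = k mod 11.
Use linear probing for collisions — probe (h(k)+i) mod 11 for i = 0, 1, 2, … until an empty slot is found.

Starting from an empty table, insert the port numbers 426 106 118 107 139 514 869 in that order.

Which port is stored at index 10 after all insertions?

426 hashes to 8; slot 8 is free => place at 8.
106 hashes to 7; slot 7 is free => place at 7.
118 hashes to 8; 8 taken => place at 9.
107 hashes to 8; 8,9 taken => place at 10.
139 hashes to 7; 7,8,9,10 taken => place at 0.
514 hashes to 8; 8,9,10,0 taken => place at 1.
869 hashes to 0; 0,1 taken => place at 2.
Table: [139, 514, 869, -, -, -, -, 106, 426, 118, 107]

107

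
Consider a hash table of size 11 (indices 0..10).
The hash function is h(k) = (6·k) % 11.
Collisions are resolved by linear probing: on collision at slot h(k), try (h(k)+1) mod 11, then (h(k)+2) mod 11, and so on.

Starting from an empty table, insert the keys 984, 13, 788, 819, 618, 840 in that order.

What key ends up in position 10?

819

984 hashes to 8; slot 8 is free -> place at 8.
13 hashes to 1; slot 1 is free -> place at 1.
788 hashes to 9; slot 9 is free -> place at 9.
819 hashes to 8; 8,9 taken -> place at 10.
618 hashes to 1; 1 taken -> place at 2.
840 hashes to 2; 2 taken -> place at 3.
Table: [_, 13, 618, 840, _, _, _, _, 984, 788, 819]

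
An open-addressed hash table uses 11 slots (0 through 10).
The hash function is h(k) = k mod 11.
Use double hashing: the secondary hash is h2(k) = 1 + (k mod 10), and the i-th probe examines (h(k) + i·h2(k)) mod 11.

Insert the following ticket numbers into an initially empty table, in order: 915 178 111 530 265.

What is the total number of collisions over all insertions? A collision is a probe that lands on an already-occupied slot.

3

915 hashes to 2; slot 2 is free → place at 2.
178 hashes to 2, h2=9; 2 taken → place at 0.
111 hashes to 1; slot 1 is free → place at 1.
530 hashes to 2, h2=1; 2 taken → place at 3.
265 hashes to 1, h2=6; 1 taken → place at 7.
Table: [178, 111, 915, 530, —, —, —, 265, —, —, —]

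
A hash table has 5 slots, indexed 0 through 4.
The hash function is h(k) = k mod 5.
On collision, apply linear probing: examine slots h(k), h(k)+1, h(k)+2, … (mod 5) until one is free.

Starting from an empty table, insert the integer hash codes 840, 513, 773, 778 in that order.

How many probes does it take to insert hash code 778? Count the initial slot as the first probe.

4

Insert 840: h=0, slot 0 empty => index 0.
Insert 513: h=3, slot 3 empty => index 3.
Insert 773: h=3, slot 3 occupied => index 4.
Insert 778: h=3, slots 3,4,0 occupied => index 1.
Table: [840, 778, ∅, 513, 773]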